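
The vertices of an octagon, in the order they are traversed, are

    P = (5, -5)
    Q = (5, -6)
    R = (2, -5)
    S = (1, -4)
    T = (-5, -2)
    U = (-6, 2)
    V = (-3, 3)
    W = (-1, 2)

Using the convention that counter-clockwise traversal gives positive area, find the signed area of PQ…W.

Apply Gauss's area formula: 2A = Σ (x_i·y_{i+1} − x_{i+1}·y_i), indices taken mod 8.
Σ = (-5) + (-13) + (-3) + (-22) + (-22) + (-12) + (-3) + (-5) = -85
Signed area = Σ/2 = -42.5 (negative ⇒ clockwise traversal).

-42.5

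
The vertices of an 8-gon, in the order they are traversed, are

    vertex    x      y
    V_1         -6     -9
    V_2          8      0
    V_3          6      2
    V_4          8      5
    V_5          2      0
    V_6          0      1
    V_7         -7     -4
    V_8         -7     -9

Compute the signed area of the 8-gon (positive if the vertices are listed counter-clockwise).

Apply the shoelace formula: 2A = Σ (x_i·y_{i+1} − x_{i+1}·y_i), indices taken mod 8.
Σ = (72) + (16) + (14) + (-10) + (2) + (7) + (35) + (9) = 145
Signed area = Σ/2 = 72.5 (positive ⇒ counter-clockwise traversal).

72.5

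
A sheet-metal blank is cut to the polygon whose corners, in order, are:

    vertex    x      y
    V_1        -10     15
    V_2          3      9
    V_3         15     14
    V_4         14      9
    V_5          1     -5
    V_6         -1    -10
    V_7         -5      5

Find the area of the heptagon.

231.5

Cross-terms: -135, -93, -61, -79, -15, -55, -25  ⇒  Σ = -463
Area = |Σ|/2 = 231.5.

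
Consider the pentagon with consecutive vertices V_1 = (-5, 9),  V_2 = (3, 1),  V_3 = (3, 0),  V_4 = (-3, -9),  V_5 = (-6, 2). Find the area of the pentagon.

83

Apply the shoelace formula: 2A = Σ (x_i·y_{i+1} − x_{i+1}·y_i), indices taken mod 5.
V_1→V_2: (-5)(1) − (3)(9) = -32
V_2→V_3: (3)(0) − (3)(1) = -3
V_3→V_4: (3)(-9) − (-3)(0) = -27
V_4→V_5: (-3)(2) − (-6)(-9) = -60
V_5→V_1: (-6)(9) − (-5)(2) = -44
Σ = -166
Area = |Σ|/2 = 83.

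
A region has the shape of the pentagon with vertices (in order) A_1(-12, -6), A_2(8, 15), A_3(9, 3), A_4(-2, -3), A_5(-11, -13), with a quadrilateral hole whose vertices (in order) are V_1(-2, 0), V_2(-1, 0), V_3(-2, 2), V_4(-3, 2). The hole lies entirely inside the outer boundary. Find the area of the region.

Outer boundary:
Σ = (-132) + (-111) + (-21) + (-7) + (-90) = -361
Area = |Σ|/2 = 180.5.
Hole:
Apply the surveyor's formula: 2A = Σ (x_i·y_{i+1} − x_{i+1}·y_i), indices taken mod 4.
V_1→V_2: (-2)(0) − (-1)(0) = 0
V_2→V_3: (-1)(2) − (-2)(0) = -2
V_3→V_4: (-2)(2) − (-3)(2) = 2
V_4→V_1: (-3)(0) − (-2)(2) = 4
Σ = 4
Area = |Σ|/2 = 2.
Net area = 180.5 − 2 = 178.5.

178.5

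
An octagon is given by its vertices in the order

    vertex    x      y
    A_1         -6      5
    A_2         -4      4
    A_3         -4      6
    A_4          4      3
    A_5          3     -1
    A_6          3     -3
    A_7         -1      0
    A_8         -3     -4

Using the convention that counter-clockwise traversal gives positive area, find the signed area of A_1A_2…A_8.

Σ = (-4) + (-8) + (-36) + (-13) + (-6) + (-3) + (4) + (-39) = -105
Signed area = Σ/2 = -52.5 (negative ⇒ clockwise traversal).

-52.5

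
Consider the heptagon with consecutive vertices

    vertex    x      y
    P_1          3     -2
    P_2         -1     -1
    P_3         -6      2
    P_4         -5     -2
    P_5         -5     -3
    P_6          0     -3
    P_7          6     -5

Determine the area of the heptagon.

25

Apply the surveyor's formula: 2A = Σ (x_i·y_{i+1} − x_{i+1}·y_i), indices taken mod 7.
Cross-terms: -5, -8, 22, 5, 15, 18, 3  ⇒  Σ = 50
Area = |Σ|/2 = 25.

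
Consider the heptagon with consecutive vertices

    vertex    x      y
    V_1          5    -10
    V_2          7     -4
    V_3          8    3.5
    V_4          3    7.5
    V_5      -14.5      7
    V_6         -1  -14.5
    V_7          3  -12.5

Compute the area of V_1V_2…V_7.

295.75

Apply the surveyor's formula: 2A = Σ (x_i·y_{i+1} − x_{i+1}·y_i), indices taken mod 7.
Cross-terms: 50, 56.5, 49.5, 129.75, 217.25, 56, 32.5  ⇒  Σ = 591.5
Area = |Σ|/2 = 295.75.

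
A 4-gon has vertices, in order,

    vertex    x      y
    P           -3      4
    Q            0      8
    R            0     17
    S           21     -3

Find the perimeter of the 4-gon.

|PQ| = √((3)² + (4)²) = √25 = 5
|QR| = √((0)² + (9)²) = √81 = 9
|RS| = √((21)² + (-20)²) = √841 = 29
|SP| = √((-24)² + (7)²) = √625 = 25
Perimeter = 5 + 9 + 29 + 25 = 68.

68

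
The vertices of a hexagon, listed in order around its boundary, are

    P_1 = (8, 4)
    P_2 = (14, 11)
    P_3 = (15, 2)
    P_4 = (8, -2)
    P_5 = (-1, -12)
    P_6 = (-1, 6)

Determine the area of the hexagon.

159.5

Σ = (32) + (-137) + (-46) + (-98) + (-18) + (-52) = -319
Area = |Σ|/2 = 159.5.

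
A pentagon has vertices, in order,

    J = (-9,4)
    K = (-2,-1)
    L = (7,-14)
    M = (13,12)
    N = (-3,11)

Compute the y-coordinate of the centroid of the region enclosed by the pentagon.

184/73

Apply the shoelace formula. First the cross-terms c_i = x_i·y_{i+1} − x_{i+1}·y_i:
  17, 35, 266, 179, 87  ⇒  2A = 584, A = 292.
Then Σ (y_i + y_{i+1})·c_i = 4416, so ȳ = 4416 / (6·292) = 184/73.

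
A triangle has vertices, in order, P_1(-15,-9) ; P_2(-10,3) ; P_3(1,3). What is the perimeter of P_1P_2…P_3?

44

|P_1P_2| = √((5)² + (12)²) = √169 = 13
|P_2P_3| = √((11)² + (0)²) = √121 = 11
|P_3P_1| = √((-16)² + (-12)²) = √400 = 20
Perimeter = 13 + 11 + 20 = 44.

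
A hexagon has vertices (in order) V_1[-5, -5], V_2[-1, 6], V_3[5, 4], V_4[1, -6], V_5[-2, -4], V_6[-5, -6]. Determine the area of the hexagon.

Σ = (-35) + (-34) + (-34) + (-16) + (-8) + (-5) = -132
Area = |Σ|/2 = 66.

66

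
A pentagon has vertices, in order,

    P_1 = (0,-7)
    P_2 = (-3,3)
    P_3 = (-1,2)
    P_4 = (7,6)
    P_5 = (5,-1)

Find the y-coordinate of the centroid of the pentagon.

Apply the shoelace formula. First the cross-terms c_i = x_i·y_{i+1} − x_{i+1}·y_i:
  -21, -3, -20, -37, -35  ⇒  2A = -116, A = -58.
Then Σ (y_i + y_{i+1})·c_i = 4, so ȳ = 4 / (6·(-58)) = -1/87.

-1/87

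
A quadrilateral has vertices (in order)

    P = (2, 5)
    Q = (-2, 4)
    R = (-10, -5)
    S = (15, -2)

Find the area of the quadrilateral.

Apply Gauss's area formula: 2A = Σ (x_i·y_{i+1} − x_{i+1}·y_i), indices taken mod 4.
Σ = (18) + (50) + (95) + (79) = 242
Area = |Σ|/2 = 121.

121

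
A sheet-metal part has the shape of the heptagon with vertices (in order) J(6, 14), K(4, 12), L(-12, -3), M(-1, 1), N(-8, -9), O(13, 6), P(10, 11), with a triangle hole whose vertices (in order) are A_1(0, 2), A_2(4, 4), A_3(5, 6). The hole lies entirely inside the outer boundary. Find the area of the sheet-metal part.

185

Outer boundary:
Σ = (16) + (132) + (-15) + (17) + (69) + (83) + (74) = 376
Area = |Σ|/2 = 188.
Hole:
Apply the shoelace formula: 2A = Σ (x_i·y_{i+1} − x_{i+1}·y_i), indices taken mod 3.
A_1→A_2: (0)(4) − (4)(2) = -8
A_2→A_3: (4)(6) − (5)(4) = 4
A_3→A_1: (5)(2) − (0)(6) = 10
Σ = 6
Area = |Σ|/2 = 3.
Net area = 188 − 3 = 185.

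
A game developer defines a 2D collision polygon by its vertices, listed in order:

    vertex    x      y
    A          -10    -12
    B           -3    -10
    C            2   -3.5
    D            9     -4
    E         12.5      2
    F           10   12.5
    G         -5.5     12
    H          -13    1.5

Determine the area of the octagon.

414.875

A→B: (-10)(-10) − (-3)(-12) = 64
B→C: (-3)(-3.5) − (2)(-10) = 30.5
C→D: (2)(-4) − (9)(-3.5) = 23.5
D→E: (9)(2) − (12.5)(-4) = 68
E→F: (12.5)(12.5) − (10)(2) = 136.25
F→G: (10)(12) − (-5.5)(12.5) = 188.75
G→H: (-5.5)(1.5) − (-13)(12) = 147.75
H→A: (-13)(-12) − (-10)(1.5) = 171
Σ = 829.75
Area = |Σ|/2 = 414.875.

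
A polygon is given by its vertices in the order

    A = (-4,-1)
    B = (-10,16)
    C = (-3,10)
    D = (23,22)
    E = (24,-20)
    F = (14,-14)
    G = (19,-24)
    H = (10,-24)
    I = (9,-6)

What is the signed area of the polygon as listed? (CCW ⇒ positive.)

-814.5

Apply the surveyor's formula: 2A = Σ (x_i·y_{i+1} − x_{i+1}·y_i), indices taken mod 9.
Σ = (-74) + (-52) + (-296) + (-988) + (-56) + (-70) + (-216) + (156) + (-33) = -1629
Signed area = Σ/2 = -814.5 (negative ⇒ clockwise traversal).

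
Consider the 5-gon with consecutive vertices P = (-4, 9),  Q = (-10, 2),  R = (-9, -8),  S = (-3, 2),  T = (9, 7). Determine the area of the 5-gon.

Σ = (82) + (98) + (-42) + (-39) + (109) = 208
Area = |Σ|/2 = 104.

104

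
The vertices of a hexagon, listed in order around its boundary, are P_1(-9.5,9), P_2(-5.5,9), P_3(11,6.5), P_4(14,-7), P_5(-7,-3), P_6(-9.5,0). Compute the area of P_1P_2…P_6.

271.875

Cross-terms: -36, -134.75, -168, -91, -28.5, -85.5  ⇒  Σ = -543.75
Area = |Σ|/2 = 271.875.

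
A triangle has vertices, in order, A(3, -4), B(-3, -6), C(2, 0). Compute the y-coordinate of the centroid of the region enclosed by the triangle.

-10/3

Apply the shoelace formula. First the cross-terms c_i = x_i·y_{i+1} − x_{i+1}·y_i:
  -30, 12, -8  ⇒  2A = -26, A = -13.
Then Σ (y_i + y_{i+1})·c_i = 260, so ȳ = 260 / (6·(-13)) = -10/3.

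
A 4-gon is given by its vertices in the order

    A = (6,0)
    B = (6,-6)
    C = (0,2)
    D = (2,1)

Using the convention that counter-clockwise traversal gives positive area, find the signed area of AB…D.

Apply the surveyor's formula: 2A = Σ (x_i·y_{i+1} − x_{i+1}·y_i), indices taken mod 4.
Σ = (-36) + (12) + (-4) + (-6) = -34
Signed area = Σ/2 = -17 (negative ⇒ clockwise traversal).

-17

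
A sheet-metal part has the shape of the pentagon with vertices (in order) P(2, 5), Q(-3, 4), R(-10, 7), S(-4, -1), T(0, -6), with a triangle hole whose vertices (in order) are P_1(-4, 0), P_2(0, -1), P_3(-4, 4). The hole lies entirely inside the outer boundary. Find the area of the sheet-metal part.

Outer boundary:
Cross-terms: 23, 19, 38, 24, 12  ⇒  Σ = 116
Area = |Σ|/2 = 58.
Hole:
Apply the shoelace formula: 2A = Σ (x_i·y_{i+1} − x_{i+1}·y_i), indices taken mod 3.
Σ = (4) + (-4) + (16) = 16
Area = |Σ|/2 = 8.
Net area = 58 − 8 = 50.

50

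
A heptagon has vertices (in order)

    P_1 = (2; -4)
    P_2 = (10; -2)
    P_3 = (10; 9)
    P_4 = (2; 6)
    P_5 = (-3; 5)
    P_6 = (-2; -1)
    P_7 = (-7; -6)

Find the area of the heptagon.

Apply the surveyor's formula: 2A = Σ (x_i·y_{i+1} − x_{i+1}·y_i), indices taken mod 7.
Σ = (36) + (110) + (42) + (28) + (13) + (5) + (40) = 274
Area = |Σ|/2 = 137.

137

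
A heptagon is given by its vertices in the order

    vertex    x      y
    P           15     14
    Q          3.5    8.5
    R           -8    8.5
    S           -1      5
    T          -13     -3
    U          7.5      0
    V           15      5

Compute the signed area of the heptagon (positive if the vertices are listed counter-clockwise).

Apply the surveyor's formula: 2A = Σ (x_i·y_{i+1} − x_{i+1}·y_i), indices taken mod 7.
Σ = (78.5) + (97.75) + (-31.5) + (68) + (22.5) + (37.5) + (135) = 407.75
Signed area = Σ/2 = 203.875 (positive ⇒ counter-clockwise traversal).

203.875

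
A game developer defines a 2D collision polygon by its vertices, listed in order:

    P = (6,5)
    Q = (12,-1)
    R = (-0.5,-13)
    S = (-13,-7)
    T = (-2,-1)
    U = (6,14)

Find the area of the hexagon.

232.5

Σ = (-66) + (-156.5) + (-165.5) + (-1) + (-22) + (-54) = -465
Area = |Σ|/2 = 232.5.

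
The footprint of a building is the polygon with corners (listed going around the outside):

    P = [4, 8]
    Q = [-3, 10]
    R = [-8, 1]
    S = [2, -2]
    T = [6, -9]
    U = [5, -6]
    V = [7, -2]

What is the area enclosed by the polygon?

Cross-terms: 64, 77, 14, -6, 9, 32, 64  ⇒  Σ = 254
Area = |Σ|/2 = 127.

127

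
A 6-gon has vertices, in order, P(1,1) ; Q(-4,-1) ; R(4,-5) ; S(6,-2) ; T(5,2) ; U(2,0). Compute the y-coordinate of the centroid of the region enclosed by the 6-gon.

-304/207

Apply Gauss's area formula. First the cross-terms c_i = x_i·y_{i+1} − x_{i+1}·y_i:
  3, 24, 22, 22, -4, 2  ⇒  2A = 69, A = 34.5.
Then Σ (y_i + y_{i+1})·c_i = -304, so ȳ = -304 / (6·34.5) = -304/207.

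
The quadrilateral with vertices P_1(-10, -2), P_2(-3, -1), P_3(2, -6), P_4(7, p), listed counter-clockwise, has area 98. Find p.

Write out the shoelace sum; only the two edges meeting at P_4 involve p:
2·Area = [(2·p − 7·(-6)) + (7·(-2) − (-10)·p)] + 24
       = 12·p + 52 = 196
⇒ p = 12.

12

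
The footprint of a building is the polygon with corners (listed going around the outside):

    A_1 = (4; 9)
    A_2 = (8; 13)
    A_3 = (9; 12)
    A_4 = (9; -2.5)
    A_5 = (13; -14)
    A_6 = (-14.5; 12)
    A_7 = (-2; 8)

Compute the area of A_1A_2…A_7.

Apply Gauss's area formula: 2A = Σ (x_i·y_{i+1} − x_{i+1}·y_i), indices taken mod 7.
A_1→A_2: (4)(13) − (8)(9) = -20
A_2→A_3: (8)(12) − (9)(13) = -21
A_3→A_4: (9)(-2.5) − (9)(12) = -130.5
A_4→A_5: (9)(-14) − (13)(-2.5) = -93.5
A_5→A_6: (13)(12) − (-14.5)(-14) = -47
A_6→A_7: (-14.5)(8) − (-2)(12) = -92
A_7→A_1: (-2)(9) − (4)(8) = -50
Σ = -454
Area = |Σ|/2 = 227.

227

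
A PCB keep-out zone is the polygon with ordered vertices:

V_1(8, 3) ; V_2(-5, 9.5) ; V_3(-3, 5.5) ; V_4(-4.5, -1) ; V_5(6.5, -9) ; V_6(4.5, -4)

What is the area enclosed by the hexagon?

Apply the shoelace formula: 2A = Σ (x_i·y_{i+1} − x_{i+1}·y_i), indices taken mod 6.
V_1→V_2: (8)(9.5) − (-5)(3) = 91
V_2→V_3: (-5)(5.5) − (-3)(9.5) = 1
V_3→V_4: (-3)(-1) − (-4.5)(5.5) = 27.75
V_4→V_5: (-4.5)(-9) − (6.5)(-1) = 47
V_5→V_6: (6.5)(-4) − (4.5)(-9) = 14.5
V_6→V_1: (4.5)(3) − (8)(-4) = 45.5
Σ = 226.75
Area = |Σ|/2 = 113.375.

113.375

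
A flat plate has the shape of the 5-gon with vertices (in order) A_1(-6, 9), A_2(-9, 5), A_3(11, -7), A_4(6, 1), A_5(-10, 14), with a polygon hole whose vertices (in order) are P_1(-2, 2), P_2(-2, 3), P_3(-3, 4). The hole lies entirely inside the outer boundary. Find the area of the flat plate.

99.5

Outer boundary:
Apply Gauss's area formula: 2A = Σ (x_i·y_{i+1} − x_{i+1}·y_i), indices taken mod 5.
Σ = (51) + (8) + (53) + (94) + (-6) = 200
Area = |Σ|/2 = 100.
Hole:
Apply the shoelace (surveyor's) formula: 2A = Σ (x_i·y_{i+1} − x_{i+1}·y_i), indices taken mod 3.
P_1→P_2: (-2)(3) − (-2)(2) = -2
P_2→P_3: (-2)(4) − (-3)(3) = 1
P_3→P_1: (-3)(2) − (-2)(4) = 2
Σ = 1
Area = |Σ|/2 = 0.5.
Net area = 100 − 0.5 = 99.5.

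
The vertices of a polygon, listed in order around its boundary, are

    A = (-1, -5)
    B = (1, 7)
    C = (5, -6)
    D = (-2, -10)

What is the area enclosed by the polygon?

Apply Gauss's area formula: 2A = Σ (x_i·y_{i+1} − x_{i+1}·y_i), indices taken mod 4.
A→B: (-1)(7) − (1)(-5) = -2
B→C: (1)(-6) − (5)(7) = -41
C→D: (5)(-10) − (-2)(-6) = -62
D→A: (-2)(-5) − (-1)(-10) = 0
Σ = -105
Area = |Σ|/2 = 52.5.

52.5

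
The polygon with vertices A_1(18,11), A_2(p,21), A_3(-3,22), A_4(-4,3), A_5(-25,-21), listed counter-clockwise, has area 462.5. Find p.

Write out the shoelace sum; only the two edges meeting at A_2 involve p:
2·Area = [(18·21 − p·11) + (p·22 − (-3)·21)] + 341
       = 11·p + 782 = 925
⇒ p = 13.

13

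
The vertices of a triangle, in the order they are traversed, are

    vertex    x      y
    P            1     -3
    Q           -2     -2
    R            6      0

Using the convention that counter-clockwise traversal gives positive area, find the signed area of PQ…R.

-7

Apply the surveyor's formula: 2A = Σ (x_i·y_{i+1} − x_{i+1}·y_i), indices taken mod 3.
P→Q: (1)(-2) − (-2)(-3) = -8
Q→R: (-2)(0) − (6)(-2) = 12
R→P: (6)(-3) − (1)(0) = -18
Σ = -14
Signed area = Σ/2 = -7 (negative ⇒ clockwise traversal).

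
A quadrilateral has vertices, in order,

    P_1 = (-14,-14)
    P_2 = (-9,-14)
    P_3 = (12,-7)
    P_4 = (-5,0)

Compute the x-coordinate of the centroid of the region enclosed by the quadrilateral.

-89/36

Apply Gauss's area formula. First the cross-terms c_i = x_i·y_{i+1} − x_{i+1}·y_i:
  70, 231, -35, 70  ⇒  2A = 336, A = 168.
Then Σ (x_i + x_{i+1})·c_i = -2492, so x̄ = -2492 / (6·168) = -89/36.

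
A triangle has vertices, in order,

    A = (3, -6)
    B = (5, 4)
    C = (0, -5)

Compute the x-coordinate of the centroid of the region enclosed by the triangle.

Apply the shoelace formula. First the cross-terms c_i = x_i·y_{i+1} − x_{i+1}·y_i:
  42, -25, 15  ⇒  2A = 32, A = 16.
Then Σ (x_i + x_{i+1})·c_i = 256, so x̄ = 256 / (6·16) = 8/3.

8/3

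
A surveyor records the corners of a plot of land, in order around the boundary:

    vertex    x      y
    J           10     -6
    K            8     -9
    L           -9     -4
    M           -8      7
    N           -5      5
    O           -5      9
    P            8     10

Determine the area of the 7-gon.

272.5

Apply Gauss's area formula: 2A = Σ (x_i·y_{i+1} − x_{i+1}·y_i), indices taken mod 7.
Σ = (-42) + (-113) + (-95) + (-5) + (-20) + (-122) + (-148) = -545
Area = |Σ|/2 = 272.5.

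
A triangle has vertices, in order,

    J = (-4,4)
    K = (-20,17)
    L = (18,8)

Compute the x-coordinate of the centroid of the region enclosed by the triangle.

-2

Apply the shoelace formula. First the cross-terms c_i = x_i·y_{i+1} − x_{i+1}·y_i:
  12, -466, 104  ⇒  2A = -350, A = -175.
Then Σ (x_i + x_{i+1})·c_i = 2100, so x̄ = 2100 / (6·(-175)) = -2.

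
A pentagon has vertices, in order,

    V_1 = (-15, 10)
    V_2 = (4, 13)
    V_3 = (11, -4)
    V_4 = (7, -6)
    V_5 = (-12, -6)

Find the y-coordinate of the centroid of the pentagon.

Apply Gauss's area formula. First the cross-terms c_i = x_i·y_{i+1} − x_{i+1}·y_i:
  -235, -159, -38, -114, -210  ⇒  2A = -756, A = -378.
Then Σ (y_i + y_{i+1})·c_i = -5928, so ȳ = -5928 / (6·(-378)) = 494/189.

494/189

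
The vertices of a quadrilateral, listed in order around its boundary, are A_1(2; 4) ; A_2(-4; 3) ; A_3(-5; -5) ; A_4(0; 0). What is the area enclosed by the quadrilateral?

Apply Gauss's area formula: 2A = Σ (x_i·y_{i+1} − x_{i+1}·y_i), indices taken mod 4.
Σ = (22) + (35) + (0) + (0) = 57
Area = |Σ|/2 = 28.5.

28.5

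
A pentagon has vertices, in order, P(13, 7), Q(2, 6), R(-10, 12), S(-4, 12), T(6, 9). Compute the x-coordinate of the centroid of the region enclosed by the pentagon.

115/107

Apply the surveyor's formula. First the cross-terms c_i = x_i·y_{i+1} − x_{i+1}·y_i:
  64, 84, -72, -108, -75  ⇒  2A = -107, A = -53.5.
Then Σ (x_i + x_{i+1})·c_i = -345, so x̄ = -345 / (6·(-53.5)) = 115/107.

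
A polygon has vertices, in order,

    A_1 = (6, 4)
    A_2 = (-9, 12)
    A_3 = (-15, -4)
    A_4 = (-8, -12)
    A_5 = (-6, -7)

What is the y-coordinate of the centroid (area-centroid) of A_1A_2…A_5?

Apply the shoelace formula. First the cross-terms c_i = x_i·y_{i+1} − x_{i+1}·y_i:
  108, 216, 148, -16, 18  ⇒  2A = 474, A = 237.
Then Σ (y_i + y_{i+1})·c_i = 1338, so ȳ = 1338 / (6·237) = 223/237.

223/237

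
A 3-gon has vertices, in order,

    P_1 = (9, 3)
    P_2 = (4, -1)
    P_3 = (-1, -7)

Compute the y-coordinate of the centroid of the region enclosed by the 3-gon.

-5/3

Apply the shoelace formula. First the cross-terms c_i = x_i·y_{i+1} − x_{i+1}·y_i:
  -21, -29, 60  ⇒  2A = 10, A = 5.
Then Σ (y_i + y_{i+1})·c_i = -50, so ȳ = -50 / (6·5) = -5/3.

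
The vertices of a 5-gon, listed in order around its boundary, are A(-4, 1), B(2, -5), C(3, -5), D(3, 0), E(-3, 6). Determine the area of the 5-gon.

38.5

Cross-terms: 18, 5, 15, 18, 21  ⇒  Σ = 77
Area = |Σ|/2 = 38.5.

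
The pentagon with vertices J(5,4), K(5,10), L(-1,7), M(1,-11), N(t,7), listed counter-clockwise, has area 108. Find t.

Write out the shoelace sum; only the two edges meeting at N involve t:
2·Area = [(1·7 − t·(-11)) + (t·4 − 5·7)] + 79
       = 15·t + 51 = 216
⇒ t = 11.

11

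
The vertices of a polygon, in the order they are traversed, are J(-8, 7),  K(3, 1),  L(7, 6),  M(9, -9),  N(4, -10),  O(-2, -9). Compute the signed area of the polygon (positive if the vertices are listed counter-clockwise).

-165.5

Apply the shoelace (surveyor's) formula: 2A = Σ (x_i·y_{i+1} − x_{i+1}·y_i), indices taken mod 6.
J→K: (-8)(1) − (3)(7) = -29
K→L: (3)(6) − (7)(1) = 11
L→M: (7)(-9) − (9)(6) = -117
M→N: (9)(-10) − (4)(-9) = -54
N→O: (4)(-9) − (-2)(-10) = -56
O→J: (-2)(7) − (-8)(-9) = -86
Σ = -331
Signed area = Σ/2 = -165.5 (negative ⇒ clockwise traversal).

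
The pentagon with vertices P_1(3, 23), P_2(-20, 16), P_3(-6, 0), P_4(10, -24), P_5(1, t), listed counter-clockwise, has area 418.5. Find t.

6

The doubled signed area Σ (x_i y_{i+1} − x_{i+1} y_i) is linear in t.
With t=0 it equals 795; the coefficient of t is 7 (from the two edges through P_5).
So 7·t + 795 = 2·418.5 = 837 ⇒ t = 6.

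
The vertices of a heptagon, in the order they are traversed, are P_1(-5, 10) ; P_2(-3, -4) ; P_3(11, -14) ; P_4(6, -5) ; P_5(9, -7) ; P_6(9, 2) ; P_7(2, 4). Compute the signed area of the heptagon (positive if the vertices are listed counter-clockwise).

Cross-terms: 50, 86, 29, 3, 81, 32, 40  ⇒  Σ = 321
Signed area = Σ/2 = 160.5 (positive ⇒ counter-clockwise traversal).

160.5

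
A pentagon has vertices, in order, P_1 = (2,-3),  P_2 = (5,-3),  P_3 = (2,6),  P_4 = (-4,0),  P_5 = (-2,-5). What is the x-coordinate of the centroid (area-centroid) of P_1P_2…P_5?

Apply the surveyor's formula. First the cross-terms c_i = x_i·y_{i+1} − x_{i+1}·y_i:
  9, 36, 24, 20, 16  ⇒  2A = 105, A = 52.5.
Then Σ (x_i + x_{i+1})·c_i = 147, so x̄ = 147 / (6·52.5) = 7/15.

7/15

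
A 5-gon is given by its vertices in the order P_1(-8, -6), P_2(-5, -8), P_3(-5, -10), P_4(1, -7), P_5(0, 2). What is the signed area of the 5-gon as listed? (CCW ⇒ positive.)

53.5

Σ = (34) + (10) + (45) + (2) + (16) = 107
Signed area = Σ/2 = 53.5 (positive ⇒ counter-clockwise traversal).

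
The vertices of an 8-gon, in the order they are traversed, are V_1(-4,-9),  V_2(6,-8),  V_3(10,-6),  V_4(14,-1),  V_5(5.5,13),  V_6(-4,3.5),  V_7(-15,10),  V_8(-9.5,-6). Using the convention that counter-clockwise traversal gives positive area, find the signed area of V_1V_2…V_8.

Cross-terms: 86, 44, 74, 187.5, 71.25, 12.5, 185, 61.5  ⇒  Σ = 721.75
Signed area = Σ/2 = 360.875 (positive ⇒ counter-clockwise traversal).

360.875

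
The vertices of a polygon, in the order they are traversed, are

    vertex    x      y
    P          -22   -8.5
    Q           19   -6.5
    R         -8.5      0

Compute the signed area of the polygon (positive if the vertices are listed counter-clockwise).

Σ = (304.5) + (-55.25) + (72.25) = 321.5
Signed area = Σ/2 = 160.75 (positive ⇒ counter-clockwise traversal).

160.75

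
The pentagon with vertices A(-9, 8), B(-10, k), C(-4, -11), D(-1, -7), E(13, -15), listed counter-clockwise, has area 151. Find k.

Write out the shoelace sum; only the two edges meeting at B involve k:
2·Area = [((-9)·k − (-10)·8) + ((-10)·(-11) − (-4)·k)] + 92
       = -5·k + 282 = 302
⇒ k = -4.

-4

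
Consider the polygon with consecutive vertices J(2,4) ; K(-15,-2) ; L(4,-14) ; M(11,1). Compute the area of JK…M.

Apply the shoelace formula: 2A = Σ (x_i·y_{i+1} − x_{i+1}·y_i), indices taken mod 4.
Σ = (56) + (218) + (158) + (42) = 474
Area = |Σ|/2 = 237.

237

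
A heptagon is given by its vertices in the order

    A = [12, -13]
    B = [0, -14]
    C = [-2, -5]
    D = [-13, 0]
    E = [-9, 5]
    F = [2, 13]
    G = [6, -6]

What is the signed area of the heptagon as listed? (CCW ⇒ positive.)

Σ = (-168) + (-28) + (-65) + (-65) + (-127) + (-90) + (-6) = -549
Signed area = Σ/2 = -274.5 (negative ⇒ clockwise traversal).

-274.5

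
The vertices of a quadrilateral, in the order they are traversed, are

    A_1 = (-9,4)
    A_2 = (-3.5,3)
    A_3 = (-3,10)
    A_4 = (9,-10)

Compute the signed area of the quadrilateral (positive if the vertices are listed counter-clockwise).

Apply the shoelace (surveyor's) formula: 2A = Σ (x_i·y_{i+1} − x_{i+1}·y_i), indices taken mod 4.
Σ = (-13) + (-26) + (-60) + (-54) = -153
Signed area = Σ/2 = -76.5 (negative ⇒ clockwise traversal).

-76.5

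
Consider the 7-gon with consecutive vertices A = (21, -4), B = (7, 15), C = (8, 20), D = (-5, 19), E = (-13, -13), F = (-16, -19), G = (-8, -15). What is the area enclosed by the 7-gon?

700.5

Σ = (343) + (20) + (252) + (312) + (39) + (88) + (347) = 1401
Area = |Σ|/2 = 700.5.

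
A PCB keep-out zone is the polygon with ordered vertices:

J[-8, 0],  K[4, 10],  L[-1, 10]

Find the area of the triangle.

Σ = (-80) + (50) + (80) = 50
Area = |Σ|/2 = 25.

25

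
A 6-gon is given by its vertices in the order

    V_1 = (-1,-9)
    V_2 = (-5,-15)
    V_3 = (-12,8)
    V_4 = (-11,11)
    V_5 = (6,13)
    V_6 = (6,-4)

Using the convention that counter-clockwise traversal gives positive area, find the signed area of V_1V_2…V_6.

-331.5

Apply the shoelace (surveyor's) formula: 2A = Σ (x_i·y_{i+1} − x_{i+1}·y_i), indices taken mod 6.
V_1→V_2: (-1)(-15) − (-5)(-9) = -30
V_2→V_3: (-5)(8) − (-12)(-15) = -220
V_3→V_4: (-12)(11) − (-11)(8) = -44
V_4→V_5: (-11)(13) − (6)(11) = -209
V_5→V_6: (6)(-4) − (6)(13) = -102
V_6→V_1: (6)(-9) − (-1)(-4) = -58
Σ = -663
Signed area = Σ/2 = -331.5 (negative ⇒ clockwise traversal).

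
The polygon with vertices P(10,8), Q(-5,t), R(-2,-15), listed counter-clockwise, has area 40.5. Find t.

-14

Write out the shoelace sum; only the two edges meeting at Q involve t:
2·Area = [(10·t − (-5)·8) + ((-5)·(-15) − (-2)·t)] + 134
       = 12·t + 249 = 81
⇒ t = -14.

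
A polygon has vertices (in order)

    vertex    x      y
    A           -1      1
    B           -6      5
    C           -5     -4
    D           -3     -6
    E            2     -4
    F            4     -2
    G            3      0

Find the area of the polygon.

56.5

Apply the surveyor's formula: 2A = Σ (x_i·y_{i+1} − x_{i+1}·y_i), indices taken mod 7.
Σ = (1) + (49) + (18) + (24) + (12) + (6) + (3) = 113
Area = |Σ|/2 = 56.5.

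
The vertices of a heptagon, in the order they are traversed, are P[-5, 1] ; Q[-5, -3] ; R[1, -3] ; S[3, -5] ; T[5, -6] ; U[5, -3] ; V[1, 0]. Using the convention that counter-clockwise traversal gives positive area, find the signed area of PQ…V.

Apply Gauss's area formula: 2A = Σ (x_i·y_{i+1} − x_{i+1}·y_i), indices taken mod 7.
Σ = (20) + (18) + (4) + (7) + (15) + (3) + (1) = 68
Signed area = Σ/2 = 34 (positive ⇒ counter-clockwise traversal).

34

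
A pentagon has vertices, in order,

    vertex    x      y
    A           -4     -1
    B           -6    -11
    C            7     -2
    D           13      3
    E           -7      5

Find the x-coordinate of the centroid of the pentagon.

124/123

Apply the shoelace formula. First the cross-terms c_i = x_i·y_{i+1} − x_{i+1}·y_i:
  38, 89, 47, 86, 27  ⇒  2A = 287, A = 143.5.
Then Σ (x_i + x_{i+1})·c_i = 868, so x̄ = 868 / (6·143.5) = 124/123.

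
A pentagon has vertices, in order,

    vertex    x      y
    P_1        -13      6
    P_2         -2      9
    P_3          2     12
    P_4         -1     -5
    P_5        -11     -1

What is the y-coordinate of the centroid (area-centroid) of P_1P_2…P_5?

419/139

Apply the surveyor's formula. First the cross-terms c_i = x_i·y_{i+1} − x_{i+1}·y_i:
  -105, -42, 2, -54, -79  ⇒  2A = -278, A = -139.
Then Σ (y_i + y_{i+1})·c_i = -2514, so ȳ = -2514 / (6·(-139)) = 419/139.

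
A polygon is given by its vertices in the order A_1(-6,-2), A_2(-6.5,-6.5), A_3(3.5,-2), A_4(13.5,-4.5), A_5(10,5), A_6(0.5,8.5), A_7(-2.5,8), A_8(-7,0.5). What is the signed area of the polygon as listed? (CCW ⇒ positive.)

Apply Gauss's area formula: 2A = Σ (x_i·y_{i+1} − x_{i+1}·y_i), indices taken mod 8.
Σ = (26) + (35.75) + (11.25) + (112.5) + (82.5) + (25.25) + (54.75) + (17) = 365
Signed area = Σ/2 = 182.5 (positive ⇒ counter-clockwise traversal).

182.5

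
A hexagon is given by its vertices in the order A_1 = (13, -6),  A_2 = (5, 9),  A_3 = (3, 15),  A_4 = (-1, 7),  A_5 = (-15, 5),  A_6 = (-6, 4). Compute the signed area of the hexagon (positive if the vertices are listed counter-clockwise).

A_1→A_2: (13)(9) − (5)(-6) = 147
A_2→A_3: (5)(15) − (3)(9) = 48
A_3→A_4: (3)(7) − (-1)(15) = 36
A_4→A_5: (-1)(5) − (-15)(7) = 100
A_5→A_6: (-15)(4) − (-6)(5) = -30
A_6→A_1: (-6)(-6) − (13)(4) = -16
Σ = 285
Signed area = Σ/2 = 142.5 (positive ⇒ counter-clockwise traversal).

142.5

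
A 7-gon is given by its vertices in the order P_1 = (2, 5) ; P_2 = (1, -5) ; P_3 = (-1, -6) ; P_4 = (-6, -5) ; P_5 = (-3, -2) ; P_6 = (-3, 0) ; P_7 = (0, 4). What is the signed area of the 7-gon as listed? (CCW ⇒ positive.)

Apply the surveyor's formula: 2A = Σ (x_i·y_{i+1} − x_{i+1}·y_i), indices taken mod 7.
P_1→P_2: (2)(-5) − (1)(5) = -15
P_2→P_3: (1)(-6) − (-1)(-5) = -11
P_3→P_4: (-1)(-5) − (-6)(-6) = -31
P_4→P_5: (-6)(-2) − (-3)(-5) = -3
P_5→P_6: (-3)(0) − (-3)(-2) = -6
P_6→P_7: (-3)(4) − (0)(0) = -12
P_7→P_1: (0)(5) − (2)(4) = -8
Σ = -86
Signed area = Σ/2 = -43 (negative ⇒ clockwise traversal).

-43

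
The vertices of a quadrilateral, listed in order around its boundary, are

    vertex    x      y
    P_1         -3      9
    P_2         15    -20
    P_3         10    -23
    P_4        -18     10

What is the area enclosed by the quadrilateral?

Apply the shoelace formula: 2A = Σ (x_i·y_{i+1} − x_{i+1}·y_i), indices taken mod 4.
Σ = (-75) + (-145) + (-314) + (-132) = -666
Area = |Σ|/2 = 333.

333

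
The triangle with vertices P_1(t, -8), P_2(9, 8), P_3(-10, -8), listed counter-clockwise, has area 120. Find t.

Write out the shoelace sum; only the two edges meeting at P_1 involve t:
2·Area = [((-10)·(-8) − t·(-8)) + (t·8 − 9·(-8))] + 8
       = 16·t + 160 = 240
⇒ t = 5.

5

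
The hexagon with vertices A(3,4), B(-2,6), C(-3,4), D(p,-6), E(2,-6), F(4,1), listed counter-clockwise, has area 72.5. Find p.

-4

Write out the shoelace sum; only the two edges meeting at D involve p:
2·Area = [((-3)·(-6) − p·4) + (p·(-6) − 2·(-6))] + 75
       = -10·p + 105 = 145
⇒ p = -4.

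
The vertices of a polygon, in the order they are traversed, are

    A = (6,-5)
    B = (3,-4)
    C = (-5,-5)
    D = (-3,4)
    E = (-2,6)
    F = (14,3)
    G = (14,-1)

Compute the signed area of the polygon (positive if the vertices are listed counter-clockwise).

-149.5

Cross-terms: -9, -35, -35, -10, -90, -56, -64  ⇒  Σ = -299
Signed area = Σ/2 = -149.5 (negative ⇒ clockwise traversal).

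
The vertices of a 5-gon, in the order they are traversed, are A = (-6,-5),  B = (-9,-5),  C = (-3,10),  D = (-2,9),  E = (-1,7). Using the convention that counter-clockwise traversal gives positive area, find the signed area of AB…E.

-42.5

Apply the shoelace formula: 2A = Σ (x_i·y_{i+1} − x_{i+1}·y_i), indices taken mod 5.
Σ = (-15) + (-105) + (-7) + (-5) + (47) = -85
Signed area = Σ/2 = -42.5 (negative ⇒ clockwise traversal).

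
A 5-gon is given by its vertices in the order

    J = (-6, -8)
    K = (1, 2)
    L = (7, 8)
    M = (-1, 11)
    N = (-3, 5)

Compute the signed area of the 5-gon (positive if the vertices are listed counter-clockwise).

78.5

Apply the shoelace (surveyor's) formula: 2A = Σ (x_i·y_{i+1} − x_{i+1}·y_i), indices taken mod 5.
Cross-terms: -4, -6, 85, 28, 54  ⇒  Σ = 157
Signed area = Σ/2 = 78.5 (positive ⇒ counter-clockwise traversal).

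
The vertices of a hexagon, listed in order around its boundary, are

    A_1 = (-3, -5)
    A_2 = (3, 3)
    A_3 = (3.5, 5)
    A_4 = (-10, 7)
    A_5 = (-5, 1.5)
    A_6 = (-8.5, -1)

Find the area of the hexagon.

81.125

Apply Gauss's area formula: 2A = Σ (x_i·y_{i+1} − x_{i+1}·y_i), indices taken mod 6.
Σ = (6) + (4.5) + (74.5) + (20) + (17.75) + (39.5) = 162.25
Area = |Σ|/2 = 81.125.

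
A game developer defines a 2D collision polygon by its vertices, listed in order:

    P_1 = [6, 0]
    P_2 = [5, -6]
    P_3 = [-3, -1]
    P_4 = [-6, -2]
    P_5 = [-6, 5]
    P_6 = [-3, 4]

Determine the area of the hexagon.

Apply the shoelace formula: 2A = Σ (x_i·y_{i+1} − x_{i+1}·y_i), indices taken mod 6.
Σ = (-36) + (-23) + (0) + (-42) + (-9) + (-24) = -134
Area = |Σ|/2 = 67.

67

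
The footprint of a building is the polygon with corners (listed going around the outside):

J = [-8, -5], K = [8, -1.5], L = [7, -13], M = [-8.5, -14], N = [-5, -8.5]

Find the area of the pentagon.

Apply Gauss's area formula: 2A = Σ (x_i·y_{i+1} − x_{i+1}·y_i), indices taken mod 5.
J→K: (-8)(-1.5) − (8)(-5) = 52
K→L: (8)(-13) − (7)(-1.5) = -93.5
L→M: (7)(-14) − (-8.5)(-13) = -208.5
M→N: (-8.5)(-8.5) − (-5)(-14) = 2.25
N→J: (-5)(-5) − (-8)(-8.5) = -43
Σ = -290.75
Area = |Σ|/2 = 145.375.

145.375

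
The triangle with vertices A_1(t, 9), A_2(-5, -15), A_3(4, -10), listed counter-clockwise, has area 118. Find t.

Write out the shoelace sum; only the two edges meeting at A_1 involve t:
2·Area = [(4·9 − t·(-10)) + (t·(-15) − (-5)·9)] + 110
       = -5·t + 191 = 236
⇒ t = -9.

-9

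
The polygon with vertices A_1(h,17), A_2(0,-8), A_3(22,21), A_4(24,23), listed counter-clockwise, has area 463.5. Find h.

The doubled signed area Σ (x_i y_{i+1} − x_{i+1} y_i) is linear in h.
With h=0 it equals 586; the coefficient of h is -31 (from the two edges through A_1).
So -31·h + 586 = 2·463.5 = 927 ⇒ h = -11.

-11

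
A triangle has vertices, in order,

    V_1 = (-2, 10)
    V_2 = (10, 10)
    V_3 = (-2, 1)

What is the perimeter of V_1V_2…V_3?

|V_1V_2| = √((12)² + (0)²) = √144 = 12
|V_2V_3| = √((-12)² + (-9)²) = √225 = 15
|V_3V_1| = √((0)² + (9)²) = √81 = 9
Perimeter = 12 + 15 + 9 = 36.

36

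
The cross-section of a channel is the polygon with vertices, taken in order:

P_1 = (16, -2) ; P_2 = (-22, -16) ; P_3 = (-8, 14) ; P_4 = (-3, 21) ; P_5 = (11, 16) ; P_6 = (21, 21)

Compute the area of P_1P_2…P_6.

Apply Gauss's area formula: 2A = Σ (x_i·y_{i+1} − x_{i+1}·y_i), indices taken mod 6.
Σ = (-300) + (-436) + (-126) + (-279) + (-105) + (-378) = -1624
Area = |Σ|/2 = 812.

812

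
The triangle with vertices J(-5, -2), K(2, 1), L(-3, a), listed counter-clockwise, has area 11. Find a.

Write out the shoelace sum; only the two edges meeting at L involve a:
2·Area = [(2·a − (-3)·1) + ((-3)·(-2) − (-5)·a)] + -1
       = 7·a + 8 = 22
⇒ a = 2.

2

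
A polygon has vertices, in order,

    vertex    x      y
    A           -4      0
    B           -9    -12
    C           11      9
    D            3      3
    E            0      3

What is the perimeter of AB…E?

|AB| = √((-5)² + (-12)²) = √169 = 13
|BC| = √((20)² + (21)²) = √841 = 29
|CD| = √((-8)² + (-6)²) = √100 = 10
|DE| = √((-3)² + (0)²) = √9 = 3
|EA| = √((-4)² + (-3)²) = √25 = 5
Perimeter = 13 + 29 + 10 + 3 + 5 = 60.

60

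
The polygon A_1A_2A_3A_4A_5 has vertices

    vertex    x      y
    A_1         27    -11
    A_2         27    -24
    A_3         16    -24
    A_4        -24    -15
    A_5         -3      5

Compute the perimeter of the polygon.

|A_1A_2| = √((0)² + (-13)²) = √169 = 13
|A_2A_3| = √((-11)² + (0)²) = √121 = 11
|A_3A_4| = √((-40)² + (9)²) = √1681 = 41
|A_4A_5| = √((21)² + (20)²) = √841 = 29
|A_5A_1| = √((30)² + (-16)²) = √1156 = 34
Perimeter = 13 + 11 + 41 + 29 + 34 = 128.

128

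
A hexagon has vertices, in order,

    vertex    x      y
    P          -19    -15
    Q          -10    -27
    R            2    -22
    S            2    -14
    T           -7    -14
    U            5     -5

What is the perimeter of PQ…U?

|PQ| = √((9)² + (-12)²) = √225 = 15
|QR| = √((12)² + (5)²) = √169 = 13
|RS| = √((0)² + (8)²) = √64 = 8
|ST| = √((-9)² + (0)²) = √81 = 9
|TU| = √((12)² + (9)²) = √225 = 15
|UP| = √((-24)² + (-10)²) = √676 = 26
Perimeter = 15 + 13 + 8 + 9 + 15 + 26 = 86.

86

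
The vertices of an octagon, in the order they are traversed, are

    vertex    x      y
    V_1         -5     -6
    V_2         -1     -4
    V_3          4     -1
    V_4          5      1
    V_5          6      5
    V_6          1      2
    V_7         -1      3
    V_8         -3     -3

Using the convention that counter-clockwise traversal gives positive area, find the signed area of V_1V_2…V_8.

Apply the shoelace (surveyor's) formula: 2A = Σ (x_i·y_{i+1} − x_{i+1}·y_i), indices taken mod 8.
Σ = (14) + (17) + (9) + (19) + (7) + (5) + (12) + (3) = 86
Signed area = Σ/2 = 43 (positive ⇒ counter-clockwise traversal).

43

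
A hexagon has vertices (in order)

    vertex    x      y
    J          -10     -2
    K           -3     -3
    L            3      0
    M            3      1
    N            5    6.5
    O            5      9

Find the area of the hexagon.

J→K: (-10)(-3) − (-3)(-2) = 24
K→L: (-3)(0) − (3)(-3) = 9
L→M: (3)(1) − (3)(0) = 3
M→N: (3)(6.5) − (5)(1) = 14.5
N→O: (5)(9) − (5)(6.5) = 12.5
O→J: (5)(-2) − (-10)(9) = 80
Σ = 143
Area = |Σ|/2 = 71.5.

71.5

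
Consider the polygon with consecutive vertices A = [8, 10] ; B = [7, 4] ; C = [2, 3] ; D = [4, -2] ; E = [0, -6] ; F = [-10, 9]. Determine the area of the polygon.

Apply the shoelace (surveyor's) formula: 2A = Σ (x_i·y_{i+1} − x_{i+1}·y_i), indices taken mod 6.
Σ = (-38) + (13) + (-16) + (-24) + (-60) + (-172) = -297
Area = |Σ|/2 = 148.5.

148.5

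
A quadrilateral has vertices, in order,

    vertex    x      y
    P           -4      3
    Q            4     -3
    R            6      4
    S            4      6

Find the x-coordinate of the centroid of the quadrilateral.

2

Apply the shoelace formula. First the cross-terms c_i = x_i·y_{i+1} − x_{i+1}·y_i:
  0, 34, 20, 36  ⇒  2A = 90, A = 45.
Then Σ (x_i + x_{i+1})·c_i = 540, so x̄ = 540 / (6·45) = 2.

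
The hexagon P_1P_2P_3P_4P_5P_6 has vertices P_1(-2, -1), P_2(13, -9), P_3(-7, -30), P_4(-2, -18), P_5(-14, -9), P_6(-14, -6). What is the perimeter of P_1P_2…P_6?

90

|P_1P_2| = √((15)² + (-8)²) = √289 = 17
|P_2P_3| = √((-20)² + (-21)²) = √841 = 29
|P_3P_4| = √((5)² + (12)²) = √169 = 13
|P_4P_5| = √((-12)² + (9)²) = √225 = 15
|P_5P_6| = √((0)² + (3)²) = √9 = 3
|P_6P_1| = √((12)² + (5)²) = √169 = 13
Perimeter = 17 + 29 + 13 + 15 + 3 + 13 = 90.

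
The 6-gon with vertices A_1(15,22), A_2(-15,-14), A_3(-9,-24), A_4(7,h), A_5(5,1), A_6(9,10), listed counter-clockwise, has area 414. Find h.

-15

Write out the shoelace sum; only the two edges meeting at A_4 involve h:
2·Area = [((-9)·h − 7·(-24)) + (7·1 − 5·h)] + 443
       = -14·h + 618 = 828
⇒ h = -15.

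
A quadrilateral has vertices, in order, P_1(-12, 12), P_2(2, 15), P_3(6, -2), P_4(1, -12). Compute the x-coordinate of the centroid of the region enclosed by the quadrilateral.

Apply the shoelace formula. First the cross-terms c_i = x_i·y_{i+1} − x_{i+1}·y_i:
  -204, -94, -70, -132  ⇒  2A = -500, A = -250.
Then Σ (x_i + x_{i+1})·c_i = 2250, so x̄ = 2250 / (6·(-250)) = -1.5.

-1.5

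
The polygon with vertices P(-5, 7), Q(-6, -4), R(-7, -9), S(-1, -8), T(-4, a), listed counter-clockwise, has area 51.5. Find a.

The doubled signed area Σ (x_i y_{i+1} − x_{i+1} y_i) is linear in a.
With a=0 it equals 75; the coefficient of a is 4 (from the two edges through T).
So 4·a + 75 = 2·51.5 = 103 ⇒ a = 7.

7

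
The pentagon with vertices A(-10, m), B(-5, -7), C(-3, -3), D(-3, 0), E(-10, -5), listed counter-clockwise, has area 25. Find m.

-6

The doubled signed area Σ (x_i y_{i+1} − x_{i+1} y_i) is linear in m.
With m=0 it equals 20; the coefficient of m is -5 (from the two edges through A).
So -5·m + 20 = 2·25 = 50 ⇒ m = -6.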